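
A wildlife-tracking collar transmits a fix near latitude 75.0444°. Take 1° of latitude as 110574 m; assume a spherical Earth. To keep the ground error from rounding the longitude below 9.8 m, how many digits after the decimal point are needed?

4 decimal places

At 75.0444° one degree of longitude covers 110574 × cos 75.0444° ≈ 110574 × 0.2581 ≈ 28535.9 m.
N decimal places → at most half a unit in the last place, 0.5 × 10⁻ᴺ° = 28535.9/2 × 10⁻ᴺ m.
Need 0.5 × 28535.9 × 10⁻ᴺ ≤ 9.8 → 10⁻ᴺ ≤ 6.869e-04, so N ≥ 3.16.
N = 3 would give 14.3 m (too coarse); N = 4 gives 1.43 m ≤ 9.8 m.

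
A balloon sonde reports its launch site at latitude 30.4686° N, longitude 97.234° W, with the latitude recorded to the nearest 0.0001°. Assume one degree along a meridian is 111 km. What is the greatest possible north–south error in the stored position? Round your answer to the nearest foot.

Rounding to 4 decimal places leaves the latitude within ±5e-05° of the true value.
Along the meridian that is 5e-05° × 111000 m/° = 5.55 m.
Converting: 5.55 m × 3.2808 ft/m ≈ 18.209 ft.

18 feet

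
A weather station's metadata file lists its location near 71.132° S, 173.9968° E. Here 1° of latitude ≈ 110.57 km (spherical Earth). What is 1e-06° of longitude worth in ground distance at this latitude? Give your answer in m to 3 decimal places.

One degree of longitude here spans 110570 × cos 71.132° = 110570 × 0.3234 ≈ 35757.1 m; 1e-06° of that is 0.0357571 m.

0.036 m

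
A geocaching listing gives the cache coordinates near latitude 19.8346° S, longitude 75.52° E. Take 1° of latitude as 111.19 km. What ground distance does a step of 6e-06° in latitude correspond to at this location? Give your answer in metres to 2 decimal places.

0.67 metres

6e-06° × 111190 m/° = 0.66714 m.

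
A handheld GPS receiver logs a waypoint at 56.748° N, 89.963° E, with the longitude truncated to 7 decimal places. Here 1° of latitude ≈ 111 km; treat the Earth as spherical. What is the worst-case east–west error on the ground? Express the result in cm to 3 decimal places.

Truncating at 7 decimal places can drop up to a full unit in the last place, so the longitude may be off by as much as 1e-07°.
At latitude 56.748° a degree of longitude spans 111000 m × cos 56.748° = 111000 × 0.5483 ≈ 60863.8 m.
So at most 1e-07° × 60863.8 ≈ 0.00608638 m east–west.
That is 0.00608638 m = 0.60864 cm.

0.609 cm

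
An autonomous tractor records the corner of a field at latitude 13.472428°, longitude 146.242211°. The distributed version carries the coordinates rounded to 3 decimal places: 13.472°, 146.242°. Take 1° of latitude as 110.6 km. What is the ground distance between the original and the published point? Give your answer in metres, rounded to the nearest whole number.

The latitude changed by +0.000428° and the longitude by +0.000211°.
N–S: 0.000428° × 110600 m/° = 47.3368 m.
E–W at 13.472°: 0.000211° × 110600 × cos 13.472° = 0.000211 × 110600 × 0.9725 ≈ 22.6945 m.
Distance: √(47.3368² + 22.6945²) ≈ 52.4958 m.

52 metres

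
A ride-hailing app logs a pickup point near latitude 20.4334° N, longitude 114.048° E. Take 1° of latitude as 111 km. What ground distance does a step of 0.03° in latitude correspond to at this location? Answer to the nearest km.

0.03° × 111000 m/° = 3330 m.
That is 3330 m = 3.33 km.

3 km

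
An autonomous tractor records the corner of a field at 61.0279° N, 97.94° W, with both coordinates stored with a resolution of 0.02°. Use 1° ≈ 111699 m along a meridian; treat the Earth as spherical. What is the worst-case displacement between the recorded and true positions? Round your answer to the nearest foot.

4072 feet

With a 0.02° grid the true value lies within half a step, ±0.02°/2 = ±0.01°, of the stored one.
N–S: 0.01° × 111699 m/° = 1116.99 m.
Longitude error → 0.01 × 111699 × cos 61.0279° = 0.01 × 111699 × 0.4844 ≈ 541.052 m.
The two errors are perpendicular, so the maximum displacement is √(1116.99² + 541.052²) ≈ 1241.13 m.
In feet: 1241.13 m ÷ 0.3048 ≈ 4071.9 ft.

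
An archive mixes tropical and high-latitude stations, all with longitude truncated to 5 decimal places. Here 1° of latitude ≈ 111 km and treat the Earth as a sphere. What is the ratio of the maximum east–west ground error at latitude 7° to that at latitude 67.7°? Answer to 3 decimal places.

2.616

Truncating at 5 decimal places can drop up to a full unit in the last place, so the longitude may be off by as much as 1e-05°.
Error at 7° = 1e-05° × 111000 × cos 7° ≈ 1.11 × 0.9925 = 1.1017 m.
At 67.7°: 1e-05° × 111000 × cos 67.7° = 1e-05 × 111000 × 0.3795 ≈ 0.4212 m.
Ratio: 1.1017 / 0.4212 = cos 7° / cos 67.7° ≈ 2.6157.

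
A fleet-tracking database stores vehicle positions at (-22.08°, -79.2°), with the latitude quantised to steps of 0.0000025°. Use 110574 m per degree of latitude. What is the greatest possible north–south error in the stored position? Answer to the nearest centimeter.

With a 0.0000025° grid the true value lies within half a step, ±0.0000025°/2 = ±1.25e-06°, of the stored one.
Along the meridian that is 1.25e-06° × 110574 m/° = 0.138217 m.
That is 0.138217 m = 13.822 cm.

14 centimeters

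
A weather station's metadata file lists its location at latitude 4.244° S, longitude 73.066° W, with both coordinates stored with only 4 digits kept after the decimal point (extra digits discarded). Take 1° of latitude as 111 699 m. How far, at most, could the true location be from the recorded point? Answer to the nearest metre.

16 metres

Truncating at 4 decimal places can drop up to a full unit in the last place, so each coordinate may be off by as much as 0.0001°.
N–S: 0.0001° × 111699 m/° = 11.1699 m.
East–west component at 4.244°: 0.0001° × 111699 × cos 4.244° ≈ 0.0001 × 111393 ≈ 11.1393 m.
Worst case both components are at the extreme and orthogonal: √(11.1699² + 11.1393²) ≈ 15.775 m.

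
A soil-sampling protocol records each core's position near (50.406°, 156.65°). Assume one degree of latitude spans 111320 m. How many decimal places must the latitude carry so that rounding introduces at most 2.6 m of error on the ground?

5 decimal places

One degree of latitude covers 111320 m.
With N decimal places the half-ulp bound is 0.5·10⁻ᴺ°, or 0.5·10⁻ᴺ × 111320 m on the ground.
Need 0.5 × 111320 × 10⁻ᴺ ≤ 2.6 → 10⁻ᴺ ≤ 4.671e-05, so N ≥ 4.33.
So 5 decimal places suffice (0.557 m); 4 would allow up to 5.57 m.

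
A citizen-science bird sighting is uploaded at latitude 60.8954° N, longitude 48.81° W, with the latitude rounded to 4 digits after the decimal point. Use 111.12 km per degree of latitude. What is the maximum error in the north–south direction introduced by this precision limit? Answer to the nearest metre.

Rounding to 4 decimal places leaves the latitude within ±5e-05° of the true value.
Along the meridian that is 5e-05° × 111120 m/° = 5.556 m.

6 metres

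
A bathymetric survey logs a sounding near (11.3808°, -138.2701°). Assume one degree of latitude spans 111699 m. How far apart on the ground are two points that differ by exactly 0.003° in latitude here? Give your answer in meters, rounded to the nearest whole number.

0.003° × 111699 m/° = 335.097 m.

335 meters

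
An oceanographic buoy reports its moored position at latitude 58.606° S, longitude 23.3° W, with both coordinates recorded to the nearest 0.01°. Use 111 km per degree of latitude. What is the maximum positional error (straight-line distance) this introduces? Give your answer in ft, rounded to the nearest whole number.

2053 ft

Rounding to 2 decimal places leaves each coordinate within ±0.005° of the true value.
N–S: 0.005° × 111000 m/° = 555 m.
East–west component at 58.606°: 0.005° × 111000 × cos 58.606° ≈ 0.005 × 57822.1 ≈ 289.111 m.
Combining orthogonally: (555² + 289.111²)^½ ≈ 625.788 m.
In feet: 625.788 m ÷ 0.3048 ≈ 2053.1 ft.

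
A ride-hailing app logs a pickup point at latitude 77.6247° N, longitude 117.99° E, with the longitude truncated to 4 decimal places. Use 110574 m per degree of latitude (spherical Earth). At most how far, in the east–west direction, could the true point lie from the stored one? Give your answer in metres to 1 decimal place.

Truncating at 4 decimal places can drop up to a full unit in the last place, so the longitude may be off by as much as 0.0001°.
At latitude 77.6247° a degree of longitude spans 110574 m × cos 77.6247° = 110574 × 0.2143 ≈ 23697.6 m.
So at most 0.0001° × 23697.6 ≈ 2.36976 m east–west.

2.4 metres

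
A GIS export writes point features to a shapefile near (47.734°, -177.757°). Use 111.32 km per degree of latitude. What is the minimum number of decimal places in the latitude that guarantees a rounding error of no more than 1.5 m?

5 decimal places

One degree of latitude covers 111320 m.
N decimal places → at most half a unit in the last place, 0.5 × 10⁻ᴺ° = 111320/2 × 10⁻ᴺ m.
Setting 55660 × 10⁻ᴺ ≤ 1.5 gives 10ᴺ ≥ 3.711e+04, i.e. N ≥ 4.57.
N = 4 would give 5.57 m (too coarse); N = 5 gives 0.557 m ≤ 1.5 m.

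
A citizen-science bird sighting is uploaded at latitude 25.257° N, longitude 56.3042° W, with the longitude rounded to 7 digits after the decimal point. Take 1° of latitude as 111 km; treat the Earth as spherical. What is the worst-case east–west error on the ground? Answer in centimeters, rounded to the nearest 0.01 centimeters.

Rounding to 7 decimal places leaves the longitude within ±5e-08° of the true value.
At latitude 25.257° a degree of longitude spans 111000 m × cos 25.257° = 111000 × 0.9044 ≈ 100389 m.
Maximum E–W displacement: 5e-08 × 100389 = 0.00501944 m.
That is 0.00501944 m = 0.50194 cm.

0.50 centimeters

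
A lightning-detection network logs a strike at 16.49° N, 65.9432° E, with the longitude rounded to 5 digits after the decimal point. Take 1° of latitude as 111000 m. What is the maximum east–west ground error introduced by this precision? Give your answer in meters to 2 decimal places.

Rounding to 5 decimal places leaves the longitude within ±5e-06° of the true value.
At latitude 16.49° a degree of longitude spans 111000 m × cos 16.49° = 111000 × 0.9589 ≈ 106434 m.
So at most 5e-06° × 106434 ≈ 0.532172 m east–west.

0.53 meters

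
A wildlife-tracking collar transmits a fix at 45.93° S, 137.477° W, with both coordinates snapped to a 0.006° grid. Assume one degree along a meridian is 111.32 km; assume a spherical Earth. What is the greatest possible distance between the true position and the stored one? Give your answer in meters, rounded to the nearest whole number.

407 meters

With a 0.006° grid the true value lies within half a step, ±0.006°/2 = ±0.003°, of the stored one.
North–south component: 0.003° × 111320 = 333.96 m.
E–W at 45.93°: 0.003° × 111320 × cos 45.93° = 0.003 × 111320 × 0.6955 ≈ 232.281 m.
Combining orthogonally: (333.96² + 232.281²)^½ ≈ 406.797 m.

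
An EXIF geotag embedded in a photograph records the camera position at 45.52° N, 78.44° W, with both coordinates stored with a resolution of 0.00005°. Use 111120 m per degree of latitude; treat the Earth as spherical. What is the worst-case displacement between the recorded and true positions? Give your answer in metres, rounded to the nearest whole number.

3 metres

With a 0.00005° grid the true value lies within half a step, ±0.00005°/2 = ±2.5e-05°, of the stored one.
Latitude error → 2.5e-05 × 111120 = 2.778 m along the meridian.
East–west component at 45.52°: 2.5e-05° × 111120 × cos 45.52° ≈ 2.5e-05 × 77857.4 ≈ 1.94643 m.
The two errors are perpendicular, so the maximum displacement is √(2.778² + 1.94643²) ≈ 3.39203 m.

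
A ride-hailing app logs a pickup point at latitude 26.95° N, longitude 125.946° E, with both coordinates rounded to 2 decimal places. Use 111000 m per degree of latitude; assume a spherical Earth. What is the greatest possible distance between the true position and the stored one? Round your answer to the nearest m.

Rounding to 2 decimal places leaves each coordinate within ±0.005° of the true value.
Latitude error → 0.005 × 111000 = 555 m along the meridian.
East–west component at 26.95°: 0.005° × 111000 × cos 26.95° ≈ 0.005 × 98945.7 ≈ 494.728 m.
The two errors are perpendicular, so the maximum displacement is √(555² + 494.728²) ≈ 743.493 m.

743 m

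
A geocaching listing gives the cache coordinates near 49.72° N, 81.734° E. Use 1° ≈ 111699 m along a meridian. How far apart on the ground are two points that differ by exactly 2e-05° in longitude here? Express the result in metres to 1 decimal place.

At 49.72° a degree of longitude is 111699 × cos 49.72° ≈ 72216 m, so 2e-05° corresponds to 1.44432 m.

1.4 metres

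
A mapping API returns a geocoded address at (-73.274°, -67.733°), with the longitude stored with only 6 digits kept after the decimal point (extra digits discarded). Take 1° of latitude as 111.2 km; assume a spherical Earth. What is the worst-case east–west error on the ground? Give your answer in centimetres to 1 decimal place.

Truncating at 6 decimal places can drop up to a full unit in the last place, so the longitude may be off by as much as 1e-06°.
One degree of longitude at 73.274° is 111200 × cos 73.274° ≈ 111200 × 0.2878 = 32002.8 m.
So at most 1e-06° × 32002.8 ≈ 0.0320028 m east–west.
That is 0.0320028 m = 3.2003 cm.

3.2 centimetres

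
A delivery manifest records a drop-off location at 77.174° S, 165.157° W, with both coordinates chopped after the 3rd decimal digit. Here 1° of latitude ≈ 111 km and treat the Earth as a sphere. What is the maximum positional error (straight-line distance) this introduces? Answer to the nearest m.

Truncating at 3 decimal places can drop up to a full unit in the last place, so each coordinate may be off by as much as 0.001°.
Latitude error → 0.001 × 111000 = 111 m along the meridian.
E–W at 77.174°: 0.001° × 111000 × cos 77.174° = 0.001 × 111000 × 0.2220 ≈ 24.641 m.
Worst case both components are at the extreme and orthogonal: √(111² + 24.641²) ≈ 113.702 m.

114 m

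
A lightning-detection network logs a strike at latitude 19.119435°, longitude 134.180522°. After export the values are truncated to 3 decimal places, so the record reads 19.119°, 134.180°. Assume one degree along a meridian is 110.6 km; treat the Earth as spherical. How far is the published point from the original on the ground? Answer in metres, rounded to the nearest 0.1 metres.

72.7 metres

The latitude changed by +0.000435° and the longitude by +0.000522°.
North–south shift: 0.000435 × 110600 = 48.111 m.
East–west at this latitude: 0.000522° × 110600 × cos 19.119° ≈ 0.000522 × 104499 = 54.5487 m.
Combined displacement = (48.111² + 54.5487²)^½ ≈ 72.7339 m.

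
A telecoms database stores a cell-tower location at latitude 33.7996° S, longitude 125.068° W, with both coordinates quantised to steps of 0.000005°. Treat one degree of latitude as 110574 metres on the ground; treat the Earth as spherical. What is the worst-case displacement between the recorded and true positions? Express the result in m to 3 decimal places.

With a 0.000005° grid the true value lies within half a step, ±0.000005°/2 = ±2.5e-06°, of the stored one.
Latitude error → 2.5e-06 × 110574 = 0.276435 m along the meridian.
E–W at 33.7996°: 2.5e-06° × 110574 × cos 33.7996° = 2.5e-06 × 110574 × 0.8310 ≈ 0.229714 m.
Combining orthogonally: (0.276435² + 0.229714²)^½ ≈ 0.359423 m.

0.359 m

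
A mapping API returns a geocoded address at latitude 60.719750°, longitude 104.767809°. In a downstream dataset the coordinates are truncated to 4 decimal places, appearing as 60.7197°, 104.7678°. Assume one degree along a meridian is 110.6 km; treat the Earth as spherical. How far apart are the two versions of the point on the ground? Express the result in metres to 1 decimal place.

The latitude changed by +0.000050° and the longitude by +0.000009°.
N–S: 0.000050° × 110600 m/° = 5.53 m.
East–west at this latitude: 0.000009° × 110600 × cos 60.7197° ≈ 0.000009 × 54092.5 = 0.486833 m.
Hypotenuse of the two orthogonal shifts: √(5.53² + 0.486833²) = 5.55139 m.

5.6 metres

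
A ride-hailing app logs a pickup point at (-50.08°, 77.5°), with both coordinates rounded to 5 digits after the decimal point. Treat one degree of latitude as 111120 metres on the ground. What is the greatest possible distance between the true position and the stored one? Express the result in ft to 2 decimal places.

2.17 ft

Rounding to 5 decimal places leaves each coordinate within ±5e-06° of the true value.
North–south component: 5e-06° × 111120 = 0.5556 m.
E–W at 50.08°: 5e-06° × 111120 × cos 50.08° = 5e-06 × 111120 × 0.6417 ≈ 0.356538 m.
The two errors are perpendicular, so the maximum displacement is √(0.5556² + 0.356538²) ≈ 0.66016 m.
In feet: 0.66016 m ÷ 0.3048 ≈ 2.1659 ft.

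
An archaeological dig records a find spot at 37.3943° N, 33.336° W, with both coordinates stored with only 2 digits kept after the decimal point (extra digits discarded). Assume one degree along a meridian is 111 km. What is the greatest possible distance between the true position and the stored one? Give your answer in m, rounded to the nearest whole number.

1418 m

Truncating at 2 decimal places can drop up to a full unit in the last place, so each coordinate may be off by as much as 0.01°.
Latitude error → 0.01 × 111000 = 1110 m along the meridian.
Longitude error → 0.01 × 111000 × cos 37.3943° = 0.01 × 111000 × 0.7945 ≈ 881.867 m.
Worst case both components are at the extreme and orthogonal: √(1110² + 881.867²) ≈ 1417.67 m.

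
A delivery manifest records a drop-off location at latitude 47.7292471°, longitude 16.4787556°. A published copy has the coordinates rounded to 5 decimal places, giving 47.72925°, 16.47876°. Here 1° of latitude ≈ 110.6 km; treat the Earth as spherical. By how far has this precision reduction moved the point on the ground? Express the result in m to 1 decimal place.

0.5 m

The latitude changed by -0.0000029° and the longitude by -0.0000044°.
N–S: -0.0000029° × 110600 m/° = -0.32074 m.
E–W at 47.7293°: -0.0000044° × 110600 × cos 47.7293° = -0.0000044 × 110600 × 0.6726 ≈ -0.327331 m.
Combined displacement = (0.32074² + 0.327331²)^½ ≈ 0.458279 m.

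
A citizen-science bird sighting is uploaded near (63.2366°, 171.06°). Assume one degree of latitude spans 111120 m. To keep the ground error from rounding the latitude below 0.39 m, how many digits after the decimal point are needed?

6 decimal places

One degree of latitude covers 111120 m.
Rounding to N decimal places gives at most 0.5 × 10⁻ᴺ degrees of error, i.e. 0.5 × 10⁻ᴺ × 111120 m.
Need 0.5 × 111120 × 10⁻ᴺ ≤ 0.39 → 10⁻ᴺ ≤ 7.019e-06, so N ≥ 5.15.
So 6 decimal places suffice (0.0556 m); 5 would allow up to 0.556 m.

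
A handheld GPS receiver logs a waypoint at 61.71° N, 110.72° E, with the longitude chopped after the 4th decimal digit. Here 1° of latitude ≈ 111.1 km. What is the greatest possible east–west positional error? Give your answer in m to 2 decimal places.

5.27 m

Truncating at 4 decimal places can drop up to a full unit in the last place, so the longitude may be off by as much as 0.0001°.
One degree of longitude at 61.71° is 111100 × cos 61.71° ≈ 111100 × 0.4739 = 52654.1 m.
Maximum E–W displacement: 0.0001 × 52654.1 = 5.26541 m.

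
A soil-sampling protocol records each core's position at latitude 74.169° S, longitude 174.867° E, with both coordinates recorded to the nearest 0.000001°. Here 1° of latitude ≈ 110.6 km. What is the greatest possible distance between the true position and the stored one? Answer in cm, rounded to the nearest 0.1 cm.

5.7 cm

Rounding to 6 decimal places leaves each coordinate within ±5e-07° of the true value.
North–south component: 5e-07° × 110600 = 0.0553 m.
E–W at 74.169°: 5e-07° × 110600 × cos 74.169° = 5e-07 × 110600 × 0.2728 ≈ 0.0150859 m.
The two errors are perpendicular, so the maximum displacement is √(0.0553² + 0.0150859²) ≈ 0.0573208 m.
That is 0.0573208 m = 5.7321 cm.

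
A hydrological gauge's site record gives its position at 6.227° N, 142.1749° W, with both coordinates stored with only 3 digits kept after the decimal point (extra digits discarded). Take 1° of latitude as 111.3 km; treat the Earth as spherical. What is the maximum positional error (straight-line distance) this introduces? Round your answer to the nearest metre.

Truncating at 3 decimal places can drop up to a full unit in the last place, so each coordinate may be off by as much as 0.001°.
N–S: 0.001° × 111300 m/° = 111.3 m.
Longitude error → 0.001 × 111300 × cos 6.227° = 0.001 × 111300 × 0.9941 ≈ 110.643 m.
Worst case both components are at the extreme and orthogonal: √(111.3² + 110.643²) ≈ 156.938 m.

157 metres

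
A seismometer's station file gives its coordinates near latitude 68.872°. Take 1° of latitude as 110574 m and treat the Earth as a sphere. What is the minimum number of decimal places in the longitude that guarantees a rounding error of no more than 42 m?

3 decimal places

At 68.872° one degree of longitude covers 110574 × cos 68.872° ≈ 110574 × 0.3605 ≈ 39856.7 m.
With N decimal places the half-ulp bound is 0.5·10⁻ᴺ°, or 0.5·10⁻ᴺ × 39856.7 m on the ground.
Setting 19928.3 × 10⁻ᴺ ≤ 42 gives 10ᴺ ≥ 474.5, i.e. N ≥ 2.68.
So 3 decimal places suffice (19.9 m); 2 would allow up to 199 m.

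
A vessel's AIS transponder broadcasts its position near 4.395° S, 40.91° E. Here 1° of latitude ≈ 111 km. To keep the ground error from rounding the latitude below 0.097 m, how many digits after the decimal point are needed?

6

One degree of latitude covers 111000 m.
N decimal places → at most half a unit in the last place, 0.5 × 10⁻ᴺ° = 111000/2 × 10⁻ᴺ m.
Setting 55500 × 10⁻ᴺ ≤ 0.097 gives 10ᴺ ≥ 5.722e+05, i.e. N ≥ 5.76.
So 6 decimal places suffice (0.0555 m); 5 would allow up to 0.555 m.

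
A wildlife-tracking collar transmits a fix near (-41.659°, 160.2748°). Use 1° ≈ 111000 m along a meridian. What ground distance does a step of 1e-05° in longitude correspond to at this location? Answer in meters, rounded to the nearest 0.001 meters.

0.829 meters

1e-05° of longitude at 41.659° is 1e-05 × 111000 × cos 41.659° ≈ 1e-05 × 82929.7 = 0.829297 m.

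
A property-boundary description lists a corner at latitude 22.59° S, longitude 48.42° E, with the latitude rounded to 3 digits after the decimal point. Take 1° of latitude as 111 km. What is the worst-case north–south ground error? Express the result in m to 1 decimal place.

55.5 m

Rounding to 3 decimal places leaves the latitude within ±0.0005° of the true value.
Along the meridian that is 0.0005° × 111000 m/° = 55.5 m.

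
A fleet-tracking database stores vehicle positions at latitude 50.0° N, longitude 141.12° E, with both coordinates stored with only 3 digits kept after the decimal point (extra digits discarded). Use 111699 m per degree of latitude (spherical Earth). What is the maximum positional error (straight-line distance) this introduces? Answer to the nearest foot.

Truncating at 3 decimal places can drop up to a full unit in the last place, so each coordinate may be off by as much as 0.001°.
North–south component: 0.001° × 111699 = 111.699 m.
East–west component at 50°: 0.001° × 111699 × cos 50° ≈ 0.001 × 71798.7 ≈ 71.7987 m.
Combining orthogonally: (111.699² + 71.7987²)^½ ≈ 132.785 m.
Converting: 132.785 m × 3.2808 ft/m ≈ 435.64 ft.

436 feet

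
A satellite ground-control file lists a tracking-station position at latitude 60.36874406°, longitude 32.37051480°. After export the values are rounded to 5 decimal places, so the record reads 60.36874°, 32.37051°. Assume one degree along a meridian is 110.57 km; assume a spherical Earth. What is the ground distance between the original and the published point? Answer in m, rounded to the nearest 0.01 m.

0.52 m

Δlat = 60.36874406 − 60.36874 = +0.00000406°; Δlon = 32.37051480 − 32.37051 = +0.00000480°.
North–south shift: 0.00000406 × 110570 = 0.448914 m.
E–W at 60.3687°: 0.00000480° × 110570 × cos 60.3687° = 0.00000480 × 110570 × 0.4944 ≈ 0.262404 m.
Combined displacement = (0.448914² + 0.262404²)^½ ≈ 0.519981 m.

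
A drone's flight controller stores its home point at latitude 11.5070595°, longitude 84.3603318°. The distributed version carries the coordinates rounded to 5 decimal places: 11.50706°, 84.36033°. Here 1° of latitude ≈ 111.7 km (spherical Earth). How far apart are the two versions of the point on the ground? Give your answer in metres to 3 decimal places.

The latitude changed by -0.0000005° and the longitude by +0.0000018°.
North–south shift: -0.0000005 × 111700 = -0.05585 m.
E–W at 11.5071°: 0.0000018° × 111700 × cos 11.5071° = 0.0000018 × 111700 × 0.9799 ≈ 0.197019 m.
Combined displacement = (0.05585² + 0.197019²)^½ ≈ 0.204782 m.

0.205 metres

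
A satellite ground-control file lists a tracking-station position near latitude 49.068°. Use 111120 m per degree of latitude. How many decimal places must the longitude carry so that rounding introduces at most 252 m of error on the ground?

3 decimal places

At 49.068° one degree of longitude covers 111120 × cos 49.068° ≈ 111120 × 0.6552 ≈ 72801.7 m.
With N decimal places the half-ulp bound is 0.5·10⁻ᴺ°, or 0.5·10⁻ᴺ × 72801.7 m on the ground.
Setting 36400.8 × 10⁻ᴺ ≤ 252 gives 10ᴺ ≥ 144.4, i.e. N ≥ 2.16.
N = 2 would give 364 m (too coarse); N = 3 gives 36.4 m ≤ 252 m.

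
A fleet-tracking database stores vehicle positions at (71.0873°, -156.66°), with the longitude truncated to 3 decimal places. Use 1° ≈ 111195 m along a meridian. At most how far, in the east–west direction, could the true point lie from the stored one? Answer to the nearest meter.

36 meters

Truncating at 3 decimal places can drop up to a full unit in the last place, so the longitude may be off by as much as 0.001°.
At latitude 71.0873° a degree of longitude spans 111195 m × cos 71.0873° = 111195 × 0.3241 ≈ 36041.3 m.
So at most 0.001° × 36041.3 ≈ 36.0413 m east–west.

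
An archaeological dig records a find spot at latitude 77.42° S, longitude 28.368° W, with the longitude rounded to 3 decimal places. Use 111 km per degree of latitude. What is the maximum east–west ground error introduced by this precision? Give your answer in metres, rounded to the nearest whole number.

12 metres

Rounding to 3 decimal places leaves the longitude within ±0.0005° of the true value.
At latitude 77.42° a degree of longitude spans 111000 m × cos 77.42° = 111000 × 0.2178 ≈ 24176.1 m.
East–west error: 0.0005° × 24176.1 m/° ≈ 12.088 m.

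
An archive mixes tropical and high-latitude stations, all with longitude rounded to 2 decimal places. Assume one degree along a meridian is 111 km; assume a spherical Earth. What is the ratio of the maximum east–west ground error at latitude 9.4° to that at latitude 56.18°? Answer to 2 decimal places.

Rounding to 2 decimal places leaves the longitude within ±0.005° of the true value.
At 9.4°: 0.005° × 111000 × cos 9.4° = 0.005 × 111000 × 0.9866 ≈ 547.55 m.
At 56.18°: 0.005° × 111000 × cos 56.18° = 0.005 × 111000 × 0.5566 ≈ 308.91 m.
The ratio reduces to cos 9.4° / cos 56.18° = 0.9866/0.5566 ≈ 1.7725.

1.77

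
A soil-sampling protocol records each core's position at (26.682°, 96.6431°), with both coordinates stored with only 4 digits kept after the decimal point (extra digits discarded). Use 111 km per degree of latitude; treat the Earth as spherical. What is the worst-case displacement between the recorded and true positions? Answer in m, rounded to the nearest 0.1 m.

14.9 m

Truncating at 4 decimal places can drop up to a full unit in the last place, so each coordinate may be off by as much as 0.0001°.
North–south component: 0.0001° × 111000 = 11.1 m.
Longitude error → 0.0001 × 111000 × cos 26.682° = 0.0001 × 111000 × 0.8935 ≈ 9.91799 m.
The two errors are perpendicular, so the maximum displacement is √(11.1² + 9.91799²) ≈ 14.8854 m.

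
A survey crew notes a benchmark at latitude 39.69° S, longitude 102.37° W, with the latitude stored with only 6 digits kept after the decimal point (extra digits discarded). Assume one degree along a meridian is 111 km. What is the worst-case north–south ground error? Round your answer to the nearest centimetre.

11 centimetres

Truncating at 6 decimal places can drop up to a full unit in the last place, so the latitude may be off by as much as 1e-06°.
North–south distance: 1e-06° × 111000 m/° = 0.111 m.
That is 0.111 m = 11.1 cm.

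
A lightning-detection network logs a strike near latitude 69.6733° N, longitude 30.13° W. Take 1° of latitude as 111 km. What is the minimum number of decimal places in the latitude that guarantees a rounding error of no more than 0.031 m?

One degree of latitude covers 111000 m.
With N decimal places the half-ulp bound is 0.5·10⁻ᴺ°, or 0.5·10⁻ᴺ × 111000 m on the ground.
Setting 55500 × 10⁻ᴺ ≤ 0.031 gives 10ᴺ ≥ 1.79e+06, i.e. N ≥ 6.25.
So 7 decimal places suffice (0.00555 m); 6 would allow up to 0.0555 m.

7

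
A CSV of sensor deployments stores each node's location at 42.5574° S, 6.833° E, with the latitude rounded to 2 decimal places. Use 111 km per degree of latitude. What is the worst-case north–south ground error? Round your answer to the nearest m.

555 m

Rounding to 2 decimal places leaves the latitude within ±0.005° of the true value.
Along the meridian that is 0.005° × 111000 m/° = 555 m.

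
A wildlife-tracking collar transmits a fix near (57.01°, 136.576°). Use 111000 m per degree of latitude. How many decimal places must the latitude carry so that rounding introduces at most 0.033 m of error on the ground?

One degree of latitude covers 111000 m.
Rounding to N decimal places gives at most 0.5 × 10⁻ᴺ degrees of error, i.e. 0.5 × 10⁻ᴺ × 111000 m.
Setting 55500 × 10⁻ᴺ ≤ 0.033 gives 10ᴺ ≥ 1.682e+06, i.e. N ≥ 6.23.
At 6 places the error can reach 0.0555 m, but 7 places keeps it to 0.00555 m.

7 decimal places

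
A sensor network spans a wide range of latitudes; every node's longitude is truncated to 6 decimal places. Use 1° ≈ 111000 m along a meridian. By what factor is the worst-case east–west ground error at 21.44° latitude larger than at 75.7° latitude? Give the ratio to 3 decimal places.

3.768

Truncating at 6 decimal places can drop up to a full unit in the last place, so the longitude may be off by as much as 1e-06°.
At 21.44°: 1e-06° × 111000 × cos 21.44° = 1e-06 × 111000 × 0.9308 ≈ 0.10332 m.
At 75.7°: 1e-06° × 111000 × cos 75.7° = 1e-06 × 111000 × 0.2470 ≈ 0.027417 m.
Ratio: 0.10332 / 0.027417 = cos 21.44° / cos 75.7° ≈ 3.7684.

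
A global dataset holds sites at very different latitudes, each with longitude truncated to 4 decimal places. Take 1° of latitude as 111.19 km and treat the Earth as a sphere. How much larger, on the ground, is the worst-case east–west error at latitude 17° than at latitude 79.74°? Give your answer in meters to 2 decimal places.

8.65 meters

Truncating at 4 decimal places can drop up to a full unit in the last place, so the longitude may be off by as much as 0.0001°.
At 17°: 0.0001° × 111190 × cos 17° = 0.0001 × 111190 × 0.9563 ≈ 10.633 m.
At 79.74°: 0.0001° × 111190 × cos 79.74° = 0.0001 × 111190 × 0.1781 ≈ 1.9805 m.
So the lower-latitude error exceeds the higher by 10.633 − 1.9805 = 8.6527 m.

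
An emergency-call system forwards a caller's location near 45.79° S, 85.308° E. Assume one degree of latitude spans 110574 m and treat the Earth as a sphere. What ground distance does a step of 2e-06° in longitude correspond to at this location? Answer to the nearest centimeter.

2e-06° of longitude at 45.79° is 2e-06 × 110574 × cos 45.79° ≈ 2e-06 × 77102.2 = 0.154204 m.
That is 0.154204 m = 15.42 cm.

15 centimeters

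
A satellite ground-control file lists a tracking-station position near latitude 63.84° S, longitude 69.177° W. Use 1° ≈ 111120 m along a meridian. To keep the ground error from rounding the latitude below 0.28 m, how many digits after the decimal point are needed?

One degree of latitude covers 111120 m.
With N decimal places the half-ulp bound is 0.5·10⁻ᴺ°, or 0.5·10⁻ᴺ × 111120 m on the ground.
Need 0.5 × 111120 × 10⁻ᴺ ≤ 0.28 → 10⁻ᴺ ≤ 5.040e-06, so N ≥ 5.30.
N = 5 would give 0.556 m (too coarse); N = 6 gives 0.0556 m ≤ 0.28 m.

6 decimal places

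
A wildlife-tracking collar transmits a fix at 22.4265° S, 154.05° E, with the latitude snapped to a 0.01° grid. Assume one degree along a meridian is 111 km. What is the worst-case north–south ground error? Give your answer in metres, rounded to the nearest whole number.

555 metres

With a 0.01° grid the true value lies within half a step, ±0.01°/2 = ±0.005°, of the stored one.
North–south distance: 0.005° × 111000 m/° = 555 m.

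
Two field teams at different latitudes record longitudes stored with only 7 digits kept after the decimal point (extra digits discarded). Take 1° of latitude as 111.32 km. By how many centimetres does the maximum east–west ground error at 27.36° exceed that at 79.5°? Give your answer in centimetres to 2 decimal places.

Truncating at 7 decimal places can drop up to a full unit in the last place, so the longitude may be off by as much as 1e-07°.
At 27.36°: 1e-07° × 111320 × cos 27.36° = 1e-07 × 111320 × 0.8881 ≈ 0.0098867 m.
At 79.5°: 1e-07° × 111320 × cos 79.5° = 1e-07 × 111320 × 0.1822 ≈ 0.0020286 m.
Difference: 0.0098867 − 0.0020286 = 0.0078581 m.
That is 0.00785809 m = 0.78581 cm.

0.79 centimetres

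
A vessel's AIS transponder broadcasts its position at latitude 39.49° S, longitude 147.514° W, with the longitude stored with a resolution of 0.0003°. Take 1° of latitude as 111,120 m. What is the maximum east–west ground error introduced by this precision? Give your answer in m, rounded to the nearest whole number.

With a 0.0003° grid the true value lies within half a step, ±0.0003°/2 = ±0.00015°, of the stored one.
At latitude 39.49° a degree of longitude spans 111120 m × cos 39.49° = 111120 × 0.7717 ≈ 85755.3 m.
So at most 0.00015° × 85755.3 ≈ 12.8633 m east–west.

13 m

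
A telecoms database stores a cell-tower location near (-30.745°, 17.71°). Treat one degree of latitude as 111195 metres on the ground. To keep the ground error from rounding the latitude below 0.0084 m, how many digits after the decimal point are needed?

7

One degree of latitude covers 111195 m.
With N decimal places the half-ulp bound is 0.5·10⁻ᴺ°, or 0.5·10⁻ᴺ × 111195 m on the ground.
Need 0.5 × 111195 × 10⁻ᴺ ≤ 0.0084 → 10⁻ᴺ ≤ 1.511e-07, so N ≥ 6.82.
At 6 places the error can reach 0.0556 m, but 7 places keeps it to 0.00556 m.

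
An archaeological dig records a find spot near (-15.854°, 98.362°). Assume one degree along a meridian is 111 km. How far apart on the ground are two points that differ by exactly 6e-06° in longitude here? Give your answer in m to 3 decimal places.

One degree of longitude here spans 111000 × cos 15.854° = 111000 × 0.9620 ≈ 106778 m; 6e-06° of that is 0.640666 m.

0.641 m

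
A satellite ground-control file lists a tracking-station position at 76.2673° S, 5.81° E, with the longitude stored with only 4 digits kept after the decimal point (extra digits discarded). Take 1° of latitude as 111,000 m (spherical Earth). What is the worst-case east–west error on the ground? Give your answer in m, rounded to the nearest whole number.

3 m

Truncating at 4 decimal places can drop up to a full unit in the last place, so the longitude may be off by as much as 0.0001°.
Parallels shrink by cos φ, so at 76.2673° a degree of longitude is 111000 × 0.2374 ≈ 26350.6 m.
So at most 0.0001° × 26350.6 ≈ 2.63506 m east–west.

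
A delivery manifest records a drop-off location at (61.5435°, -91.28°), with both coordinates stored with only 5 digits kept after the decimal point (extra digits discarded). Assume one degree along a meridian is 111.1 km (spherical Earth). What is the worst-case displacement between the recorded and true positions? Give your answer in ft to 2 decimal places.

Truncating at 5 decimal places can drop up to a full unit in the last place, so each coordinate may be off by as much as 1e-05°.
N–S: 1e-05° × 111100 m/° = 1.111 m.
E–W at 61.5435°: 1e-05° × 111100 × cos 61.5435° = 1e-05 × 111100 × 0.4765 ≈ 0.529382 m.
Combining orthogonally: (1.111² + 0.529382²)^½ ≈ 1.23068 m.
Converting: 1.23068 m × 3.2808 ft/m ≈ 4.0377 ft.

4.04 ft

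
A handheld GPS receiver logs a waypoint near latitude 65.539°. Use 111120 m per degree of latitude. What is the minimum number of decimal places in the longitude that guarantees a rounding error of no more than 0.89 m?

5

At 65.539° one degree of longitude covers 111120 × cos 65.539° ≈ 111120 × 0.4141 ≈ 46011.9 m.
N decimal places → at most half a unit in the last place, 0.5 × 10⁻ᴺ° = 46011.9/2 × 10⁻ᴺ m.
Need 0.5 × 46011.9 × 10⁻ᴺ ≤ 0.89 → 10⁻ᴺ ≤ 3.869e-05, so N ≥ 4.41.
At 4 places the error can reach 2.3 m, but 5 places keeps it to 0.23 m.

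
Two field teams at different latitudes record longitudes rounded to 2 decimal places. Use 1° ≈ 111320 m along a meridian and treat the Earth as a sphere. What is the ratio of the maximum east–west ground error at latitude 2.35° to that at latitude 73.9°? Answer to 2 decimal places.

3.60

Rounding to 2 decimal places leaves the longitude within ±0.005° of the true value.
Error at 2.35° = 0.005° × 111320 × cos 2.35° ≈ 556.6 × 0.9992 = 556.13 m.
At 73.9°: 0.005° × 111320 × cos 73.9° = 0.005 × 111320 × 0.2773 ≈ 154.35 m.
The ratio reduces to cos 2.35° / cos 73.9° = 0.9992/0.2773 ≈ 3.6030.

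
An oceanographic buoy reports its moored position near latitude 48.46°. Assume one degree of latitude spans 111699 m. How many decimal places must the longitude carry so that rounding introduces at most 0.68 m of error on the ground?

At 48.46° one degree of longitude covers 111699 × cos 48.46° ≈ 111699 × 0.6631 ≈ 74072.4 m.
With N decimal places the half-ulp bound is 0.5·10⁻ᴺ°, or 0.5·10⁻ᴺ × 74072.4 m on the ground.
Need 0.5 × 74072.4 × 10⁻ᴺ ≤ 0.68 → 10⁻ᴺ ≤ 1.836e-05, so N ≥ 4.74.
So 5 decimal places suffice (0.37 m); 4 would allow up to 3.7 m.

5 decimal places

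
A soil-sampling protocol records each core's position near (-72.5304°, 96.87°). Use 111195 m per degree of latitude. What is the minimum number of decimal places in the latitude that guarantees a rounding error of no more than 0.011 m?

7

One degree of latitude covers 111195 m.
Rounding to N decimal places gives at most 0.5 × 10⁻ᴺ degrees of error, i.e. 0.5 × 10⁻ᴺ × 111195 m.
Setting 55597.5 × 10⁻ᴺ ≤ 0.011 gives 10ᴺ ≥ 5.054e+06, i.e. N ≥ 6.70.
N = 6 would give 0.0556 m (too coarse); N = 7 gives 0.00556 m ≤ 0.011 m.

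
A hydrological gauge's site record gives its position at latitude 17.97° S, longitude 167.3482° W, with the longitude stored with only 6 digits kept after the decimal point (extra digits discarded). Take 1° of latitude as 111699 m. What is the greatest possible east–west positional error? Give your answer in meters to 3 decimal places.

0.106 meters

Truncating at 6 decimal places can drop up to a full unit in the last place, so the longitude may be off by as much as 1e-06°.
Parallels shrink by cos φ, so at 17.97° a degree of longitude is 111699 × 0.9512 ≈ 106250 m.
So at most 1e-06° × 106250 ≈ 0.10625 m east–west.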